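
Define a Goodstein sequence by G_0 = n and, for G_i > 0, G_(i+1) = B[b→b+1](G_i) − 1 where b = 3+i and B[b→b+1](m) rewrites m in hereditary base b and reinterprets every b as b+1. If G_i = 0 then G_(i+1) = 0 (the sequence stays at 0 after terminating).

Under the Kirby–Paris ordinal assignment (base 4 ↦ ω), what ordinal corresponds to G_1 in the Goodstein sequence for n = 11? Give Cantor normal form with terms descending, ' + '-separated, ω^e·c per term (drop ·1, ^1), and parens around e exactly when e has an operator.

step 0: 11 = 3^2 + 2; sub 4 for 3: 4^2 + 2; = 18; G_1 = 18−1 = 17
step 1: 17 = 4^2 + 1; sub 5 for 4: 5^2 + 1; = 26; G_2 = 26−1 = 25

ω^2 + 1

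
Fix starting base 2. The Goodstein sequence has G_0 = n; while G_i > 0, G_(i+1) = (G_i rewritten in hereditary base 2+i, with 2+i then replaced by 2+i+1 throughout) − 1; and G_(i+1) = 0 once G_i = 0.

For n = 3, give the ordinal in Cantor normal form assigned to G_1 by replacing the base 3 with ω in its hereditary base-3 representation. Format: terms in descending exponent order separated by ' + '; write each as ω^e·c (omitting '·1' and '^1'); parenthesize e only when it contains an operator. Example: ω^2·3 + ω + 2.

ω

i=0: 3 = 2 + 1 (b=2); 2→3: 3 + 1 = 4; 4−1 = 3
i=1: 3 = 3 (b=3); 3→4: 4 = 4; 4−1 = 3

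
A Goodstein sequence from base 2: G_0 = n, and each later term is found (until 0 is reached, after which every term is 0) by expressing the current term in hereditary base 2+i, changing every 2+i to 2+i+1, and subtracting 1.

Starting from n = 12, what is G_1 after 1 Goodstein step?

(0) 12|_2 = 2^(2 + 1) + 2^2 ↦ 3^(3 + 1) + 3^3|_3 = 108 ⇒ 107
(1) 107|_3 = 3^(3 + 1) + 2·3^2 + 2·3 + 2 ↦ 4^(4 + 1) + 2·4^2 + 2·4 + 2|_4 = 1066 ⇒ 1065

107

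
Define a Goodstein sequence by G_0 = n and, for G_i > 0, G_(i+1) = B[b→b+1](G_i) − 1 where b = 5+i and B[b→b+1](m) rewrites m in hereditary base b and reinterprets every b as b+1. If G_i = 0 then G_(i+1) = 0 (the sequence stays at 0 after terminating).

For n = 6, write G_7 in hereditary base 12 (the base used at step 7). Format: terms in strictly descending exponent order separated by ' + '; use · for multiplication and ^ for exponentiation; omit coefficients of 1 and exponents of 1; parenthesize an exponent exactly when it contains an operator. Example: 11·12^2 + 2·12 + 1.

i=0: 6 = 5 + 1 (b=5); 5→6: 6 + 1 = 7; 7−1 = 6
i=1: 6 = 6 (b=6); 6→7: 7 = 7; 7−1 = 6
i=2: 6 = 6 (b=7); 7→8: 6 = 6; 6−1 = 5
i=3: 5 = 5 (b=8); 8→9: 5 = 5; 5−1 = 4
i=4: 4 = 4 (b=9); 9→10: 4 = 4; 4−1 = 3
i=5: 3 = 3 (b=10); 10→11: 3 = 3; 3−1 = 2
i=6: 2 = 2 (b=11); 11→12: 2 = 2; 2−1 = 1

1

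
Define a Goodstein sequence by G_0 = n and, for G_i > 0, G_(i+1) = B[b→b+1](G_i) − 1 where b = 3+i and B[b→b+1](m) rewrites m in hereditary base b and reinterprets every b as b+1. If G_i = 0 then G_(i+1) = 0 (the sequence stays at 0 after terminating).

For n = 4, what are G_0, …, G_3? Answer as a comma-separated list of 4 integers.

step 0: 4 = 3 + 1; sub 4 for 3: 4 + 1; = 5; G_1 = 5−1 = 4
step 1: 4 = 4; sub 5 for 4: 5; = 5; G_2 = 5−1 = 4
step 2: 4 = 4; sub 6 for 5: 4; = 4; G_3 = 4−1 = 3

4, 4, 4, 3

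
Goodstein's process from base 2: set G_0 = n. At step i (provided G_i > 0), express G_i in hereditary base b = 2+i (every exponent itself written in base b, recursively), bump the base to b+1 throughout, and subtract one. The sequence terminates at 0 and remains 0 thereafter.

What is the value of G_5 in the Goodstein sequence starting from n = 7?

[0] 7 ≡ 2^2 + 2 + 1 (base 2). Lift 3: 31. −1: 30.
[1] 30 ≡ 3^3 + 3 (base 3). Lift 4: 260. −1: 259.
[2] 259 ≡ 4^4 + 3 (base 4). Lift 5: 3128. −1: 3127.
[3] 3127 ≡ 5^5 + 2 (base 5). Lift 6: 46658. −1: 46657.
[4] 46657 ≡ 6^6 + 1 (base 6). Lift 7: 823544. −1: 823543.

823543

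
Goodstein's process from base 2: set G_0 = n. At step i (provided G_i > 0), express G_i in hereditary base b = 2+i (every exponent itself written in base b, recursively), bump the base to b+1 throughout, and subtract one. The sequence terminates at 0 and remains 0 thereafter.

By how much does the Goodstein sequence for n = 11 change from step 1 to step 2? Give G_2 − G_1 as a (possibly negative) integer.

943

base 2: 11 = 2^(2 + 1) + 2 + 1; at 3: 3^(3 + 1) + 3 + 1 = 85; next = 84
base 3: 84 = 3^(3 + 1) + 3; at 4: 4^(4 + 1) + 4 = 1028; next = 1027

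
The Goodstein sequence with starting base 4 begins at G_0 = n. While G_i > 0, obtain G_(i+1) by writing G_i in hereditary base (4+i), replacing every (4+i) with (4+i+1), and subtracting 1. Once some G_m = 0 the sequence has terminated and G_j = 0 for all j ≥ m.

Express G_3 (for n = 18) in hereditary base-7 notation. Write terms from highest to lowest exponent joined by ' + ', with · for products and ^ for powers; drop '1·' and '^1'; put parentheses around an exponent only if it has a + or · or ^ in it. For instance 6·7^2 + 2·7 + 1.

6·7 + 6

(0) 18|_4 = 4^2 + 2 ↦ 5^2 + 2|_5 = 27 ⇒ 26
(1) 26|_5 = 5^2 + 1 ↦ 6^2 + 1|_6 = 37 ⇒ 36
(2) 36|_6 = 6^2 ↦ 7^2|_7 = 49 ⇒ 48
(3) 48|_7 = 6·7 + 6 ↦ 6·8 + 6|_8 = 54 ⇒ 53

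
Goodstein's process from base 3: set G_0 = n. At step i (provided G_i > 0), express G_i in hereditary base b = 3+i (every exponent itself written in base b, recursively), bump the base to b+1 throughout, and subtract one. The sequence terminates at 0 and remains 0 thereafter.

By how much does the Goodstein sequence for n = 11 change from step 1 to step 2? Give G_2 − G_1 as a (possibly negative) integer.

G_0=11  [base 3] 3^2 + 2  →[3↦4]→  4^2 + 2 = 18  −1 ⇒ G_1=17
G_1=17  [base 4] 4^2 + 1  →[4↦5]→  5^2 + 1 = 26  −1 ⇒ G_2=25

8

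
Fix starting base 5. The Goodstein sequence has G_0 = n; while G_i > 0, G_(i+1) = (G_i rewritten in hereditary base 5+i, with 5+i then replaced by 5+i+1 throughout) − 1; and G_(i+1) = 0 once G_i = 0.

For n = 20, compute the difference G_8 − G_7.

base 5: 20 = 4·5; at 6: 4·6 = 24; next = 23
base 6: 23 = 3·6 + 5; at 7: 3·7 + 5 = 26; next = 25
base 7: 25 = 3·7 + 4; at 8: 3·8 + 4 = 28; next = 27
base 8: 27 = 3·8 + 3; at 9: 3·9 + 3 = 30; next = 29
base 9: 29 = 3·9 + 2; at 10: 3·10 + 2 = 32; next = 31
base 10: 31 = 3·10 + 1; at 11: 3·11 + 1 = 34; next = 33
base 11: 33 = 3·11; at 12: 3·12 = 36; next = 35
base 12: 35 = 2·12 + 11; at 13: 2·13 + 11 = 37; next = 36

1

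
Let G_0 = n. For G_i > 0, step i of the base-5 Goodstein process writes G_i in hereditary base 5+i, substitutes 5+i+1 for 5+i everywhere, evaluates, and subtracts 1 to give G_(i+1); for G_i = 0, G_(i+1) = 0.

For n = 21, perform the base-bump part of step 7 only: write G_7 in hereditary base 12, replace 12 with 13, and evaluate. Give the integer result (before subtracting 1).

i=0: 21 = 4·5 + 1 (b=5); 5→6: 4·6 + 1 = 25; 25−1 = 24
i=1: 24 = 4·6 (b=6); 6→7: 4·7 = 28; 28−1 = 27
i=2: 27 = 3·7 + 6 (b=7); 7→8: 3·8 + 6 = 30; 30−1 = 29
i=3: 29 = 3·8 + 5 (b=8); 8→9: 3·9 + 5 = 32; 32−1 = 31
i=4: 31 = 3·9 + 4 (b=9); 9→10: 3·10 + 4 = 34; 34−1 = 33
i=5: 33 = 3·10 + 3 (b=10); 10→11: 3·11 + 3 = 36; 36−1 = 35
i=6: 35 = 3·11 + 2 (b=11); 11→12: 3·12 + 2 = 38; 38−1 = 37

40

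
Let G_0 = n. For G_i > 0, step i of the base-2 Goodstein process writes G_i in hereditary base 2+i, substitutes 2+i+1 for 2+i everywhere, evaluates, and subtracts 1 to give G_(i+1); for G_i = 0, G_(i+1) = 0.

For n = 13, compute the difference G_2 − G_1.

1171

(0) 13|_2 = 2^(2 + 1) + 2^2 + 1 ↦ 3^(3 + 1) + 3^3 + 1|_3 = 109 ⇒ 108
(1) 108|_3 = 3^(3 + 1) + 3^3 ↦ 4^(4 + 1) + 4^4|_4 = 1280 ⇒ 1279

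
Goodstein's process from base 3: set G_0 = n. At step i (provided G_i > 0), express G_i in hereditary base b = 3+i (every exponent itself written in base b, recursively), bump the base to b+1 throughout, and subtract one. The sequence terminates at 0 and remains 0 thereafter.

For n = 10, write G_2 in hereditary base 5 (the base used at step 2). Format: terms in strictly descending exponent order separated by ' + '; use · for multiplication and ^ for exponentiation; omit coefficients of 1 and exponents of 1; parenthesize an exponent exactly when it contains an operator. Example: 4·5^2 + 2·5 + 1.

step 0: 10 = 3^2 + 1; sub 4 for 3: 4^2 + 1; = 17; G_1 = 17−1 = 16
step 1: 16 = 4^2; sub 5 for 4: 5^2; = 25; G_2 = 25−1 = 24
step 2: 24 = 4·5 + 4; sub 6 for 5: 4·6 + 4; = 28; G_3 = 28−1 = 27

4·5 + 4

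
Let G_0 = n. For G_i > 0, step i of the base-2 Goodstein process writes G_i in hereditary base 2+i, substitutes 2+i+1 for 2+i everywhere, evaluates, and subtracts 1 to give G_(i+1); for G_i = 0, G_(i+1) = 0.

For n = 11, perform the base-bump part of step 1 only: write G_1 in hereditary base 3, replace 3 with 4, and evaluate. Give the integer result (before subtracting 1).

11 —HB2→ 2^(2 + 1) + 2 + 1 —bump→ 3^(3 + 1) + 3 + 1 = 85 —(−1)→ 84
84 —HB3→ 3^(3 + 1) + 3 —bump→ 4^(4 + 1) + 4 = 1028 —(−1)→ 1027

1028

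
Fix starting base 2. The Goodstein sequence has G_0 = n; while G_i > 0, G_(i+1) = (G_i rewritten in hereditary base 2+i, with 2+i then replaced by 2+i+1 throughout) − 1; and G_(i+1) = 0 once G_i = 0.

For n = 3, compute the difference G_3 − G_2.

[0] 3 ≡ 2 + 1 (base 2). Lift 3: 4. −1: 3.
[1] 3 ≡ 3 (base 3). Lift 4: 4. −1: 3.
[2] 3 ≡ 3 (base 4). Lift 5: 3. −1: 2.

-1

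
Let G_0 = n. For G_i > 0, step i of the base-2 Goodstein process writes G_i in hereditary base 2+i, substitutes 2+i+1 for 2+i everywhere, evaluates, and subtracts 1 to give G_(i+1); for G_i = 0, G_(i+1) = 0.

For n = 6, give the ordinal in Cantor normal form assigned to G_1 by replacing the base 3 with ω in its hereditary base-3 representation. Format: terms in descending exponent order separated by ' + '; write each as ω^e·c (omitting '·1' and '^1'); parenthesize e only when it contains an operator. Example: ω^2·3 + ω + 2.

G_0=6  [base 2] 2^2 + 2  →[2↦3]→  3^3 + 3 = 30  −1 ⇒ G_1=29
G_1=29  [base 3] 3^3 + 2  →[3↦4]→  4^4 + 2 = 258  −1 ⇒ G_2=257

ω^ω + 2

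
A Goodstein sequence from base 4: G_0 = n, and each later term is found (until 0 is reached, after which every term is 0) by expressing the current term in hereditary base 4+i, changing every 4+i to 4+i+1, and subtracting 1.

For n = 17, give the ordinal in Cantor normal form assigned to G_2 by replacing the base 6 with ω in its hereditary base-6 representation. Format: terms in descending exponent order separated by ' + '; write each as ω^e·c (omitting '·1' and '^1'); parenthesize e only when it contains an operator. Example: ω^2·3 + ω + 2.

i=0: 17 = 4^2 + 1 (b=4); 4→5: 5^2 + 1 = 26; 26−1 = 25
i=1: 25 = 5^2 (b=5); 5→6: 6^2 = 36; 36−1 = 35

ω·5 + 5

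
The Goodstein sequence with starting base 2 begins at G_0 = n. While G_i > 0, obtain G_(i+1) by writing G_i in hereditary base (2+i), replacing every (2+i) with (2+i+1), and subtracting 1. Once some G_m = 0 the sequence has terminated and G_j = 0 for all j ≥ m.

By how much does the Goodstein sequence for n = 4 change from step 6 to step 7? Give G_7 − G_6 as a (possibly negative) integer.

step 0: 4 = 2^2; sub 3 for 2: 3^3; = 27; G_1 = 27−1 = 26
step 1: 26 = 2·3^2 + 2·3 + 2; sub 4 for 3: 2·4^2 + 2·4 + 2; = 42; G_2 = 42−1 = 41
step 2: 41 = 2·4^2 + 2·4 + 1; sub 5 for 4: 2·5^2 + 2·5 + 1; = 61; G_3 = 61−1 = 60
step 3: 60 = 2·5^2 + 2·5; sub 6 for 5: 2·6^2 + 2·6; = 84; G_4 = 84−1 = 83
step 4: 83 = 2·6^2 + 6 + 5; sub 7 for 6: 2·7^2 + 7 + 5; = 110; G_5 = 110−1 = 109
step 5: 109 = 2·7^2 + 7 + 4; sub 8 for 7: 2·8^2 + 8 + 4; = 140; G_6 = 140−1 = 139
step 6: 139 = 2·8^2 + 8 + 3; sub 9 for 8: 2·9^2 + 9 + 3; = 174; G_7 = 174−1 = 173

34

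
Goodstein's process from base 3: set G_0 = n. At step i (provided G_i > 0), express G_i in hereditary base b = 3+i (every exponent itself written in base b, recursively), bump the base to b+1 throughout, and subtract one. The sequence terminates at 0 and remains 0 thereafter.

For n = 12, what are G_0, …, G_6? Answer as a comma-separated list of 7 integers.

[0] 12 ≡ 3^2 + 3 (base 3). Lift 4: 20. −1: 19.
[1] 19 ≡ 4^2 + 3 (base 4). Lift 5: 28. −1: 27.
[2] 27 ≡ 5^2 + 2 (base 5). Lift 6: 38. −1: 37.
[3] 37 ≡ 6^2 + 1 (base 6). Lift 7: 50. −1: 49.
[4] 49 ≡ 7^2 (base 7). Lift 8: 64. −1: 63.
[5] 63 ≡ 7·8 + 7 (base 8). Lift 9: 70. −1: 69.

12, 19, 27, 37, 49, 63, 69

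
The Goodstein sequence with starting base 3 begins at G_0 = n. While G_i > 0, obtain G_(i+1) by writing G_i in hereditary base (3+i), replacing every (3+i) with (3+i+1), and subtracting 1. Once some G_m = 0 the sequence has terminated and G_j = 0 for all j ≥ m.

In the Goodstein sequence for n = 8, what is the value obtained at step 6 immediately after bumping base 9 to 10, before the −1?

i=0: 8 = 2·3 + 2 (b=3); 3→4: 2·4 + 2 = 10; 10−1 = 9
i=1: 9 = 2·4 + 1 (b=4); 4→5: 2·5 + 1 = 11; 11−1 = 10
i=2: 10 = 2·5 (b=5); 5→6: 2·6 = 12; 12−1 = 11
i=3: 11 = 6 + 5 (b=6); 6→7: 7 + 5 = 12; 12−1 = 11
i=4: 11 = 7 + 4 (b=7); 7→8: 8 + 4 = 12; 12−1 = 11
i=5: 11 = 8 + 3 (b=8); 8→9: 9 + 3 = 12; 12−1 = 11

12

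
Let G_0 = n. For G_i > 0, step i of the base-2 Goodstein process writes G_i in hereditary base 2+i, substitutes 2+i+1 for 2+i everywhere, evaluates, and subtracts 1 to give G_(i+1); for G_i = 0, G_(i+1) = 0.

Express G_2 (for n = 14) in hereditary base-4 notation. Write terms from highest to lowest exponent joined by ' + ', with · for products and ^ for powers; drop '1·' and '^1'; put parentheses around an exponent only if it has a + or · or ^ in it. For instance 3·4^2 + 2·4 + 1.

4^(4 + 1) + 4^4 + 1

G_0 = 14. HB_2(14) = 2^(2 + 1) + 2^2 + 2. Bump = 111. G_1 = 110.
G_1 = 110. HB_3(110) = 3^(3 + 1) + 3^3 + 2. Bump = 1282. G_2 = 1281.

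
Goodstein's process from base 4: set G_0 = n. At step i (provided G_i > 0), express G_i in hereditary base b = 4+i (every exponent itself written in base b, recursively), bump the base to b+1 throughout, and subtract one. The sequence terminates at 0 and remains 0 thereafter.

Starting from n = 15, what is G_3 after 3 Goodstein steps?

base 4: 15 = 3·4 + 3; at 5: 3·5 + 3 = 18; next = 17
base 5: 17 = 3·5 + 2; at 6: 3·6 + 2 = 20; next = 19
base 6: 19 = 3·6 + 1; at 7: 3·7 + 1 = 22; next = 21

21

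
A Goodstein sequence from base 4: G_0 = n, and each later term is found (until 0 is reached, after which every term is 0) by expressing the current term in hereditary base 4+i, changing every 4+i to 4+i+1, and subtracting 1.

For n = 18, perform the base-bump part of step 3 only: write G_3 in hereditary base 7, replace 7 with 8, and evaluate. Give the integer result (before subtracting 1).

step 0: 18 = 4^2 + 2; sub 5 for 4: 5^2 + 2; = 27; G_1 = 27−1 = 26
step 1: 26 = 5^2 + 1; sub 6 for 5: 6^2 + 1; = 37; G_2 = 37−1 = 36
step 2: 36 = 6^2; sub 7 for 6: 7^2; = 49; G_3 = 49−1 = 48
step 3: 48 = 6·7 + 6; sub 8 for 7: 6·8 + 6; = 54; G_4 = 54−1 = 53

54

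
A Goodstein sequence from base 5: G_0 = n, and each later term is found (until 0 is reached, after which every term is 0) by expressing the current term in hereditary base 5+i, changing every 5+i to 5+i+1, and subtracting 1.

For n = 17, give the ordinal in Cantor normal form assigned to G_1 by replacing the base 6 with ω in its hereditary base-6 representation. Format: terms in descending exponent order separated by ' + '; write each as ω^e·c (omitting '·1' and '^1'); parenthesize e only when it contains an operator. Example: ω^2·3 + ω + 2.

base 5: 17 = 3·5 + 2; at 6: 3·6 + 2 = 20; next = 19
base 6: 19 = 3·6 + 1; at 7: 3·7 + 1 = 22; next = 21

ω·3 + 1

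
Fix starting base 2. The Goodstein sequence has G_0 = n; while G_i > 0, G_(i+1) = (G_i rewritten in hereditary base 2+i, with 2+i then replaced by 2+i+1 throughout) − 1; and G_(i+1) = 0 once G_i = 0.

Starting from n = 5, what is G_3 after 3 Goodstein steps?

G_0 = 5. HB_2(5) = 2^2 + 1. Bump = 28. G_1 = 27.
G_1 = 27. HB_3(27) = 3^3. Bump = 256. G_2 = 255.
G_2 = 255. HB_4(255) = 3·4^3 + 3·4^2 + 3·4 + 3. Bump = 468. G_3 = 467.

467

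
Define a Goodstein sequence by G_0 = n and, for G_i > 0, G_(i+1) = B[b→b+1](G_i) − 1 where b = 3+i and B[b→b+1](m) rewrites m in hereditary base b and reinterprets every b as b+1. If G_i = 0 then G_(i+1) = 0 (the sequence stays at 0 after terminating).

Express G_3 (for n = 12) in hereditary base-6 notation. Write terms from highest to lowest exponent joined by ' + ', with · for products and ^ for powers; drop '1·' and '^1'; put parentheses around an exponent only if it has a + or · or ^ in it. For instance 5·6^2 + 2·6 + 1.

base 3: 12 = 3^2 + 3; at 4: 4^2 + 4 = 20; next = 19
base 4: 19 = 4^2 + 3; at 5: 5^2 + 3 = 28; next = 27
base 5: 27 = 5^2 + 2; at 6: 6^2 + 2 = 38; next = 37
base 6: 37 = 6^2 + 1; at 7: 7^2 + 1 = 50; next = 49

6^2 + 1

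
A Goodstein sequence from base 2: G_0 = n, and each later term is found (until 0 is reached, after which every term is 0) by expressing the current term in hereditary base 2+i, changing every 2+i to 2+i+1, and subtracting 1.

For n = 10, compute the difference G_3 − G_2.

14600

step 0: 10 = 2^(2 + 1) + 2; sub 3 for 2: 3^(3 + 1) + 3; = 84; G_1 = 84−1 = 83
step 1: 83 = 3^(3 + 1) + 2; sub 4 for 3: 4^(4 + 1) + 2; = 1026; G_2 = 1026−1 = 1025
step 2: 1025 = 4^(4 + 1) + 1; sub 5 for 4: 5^(5 + 1) + 1; = 15626; G_3 = 15626−1 = 15625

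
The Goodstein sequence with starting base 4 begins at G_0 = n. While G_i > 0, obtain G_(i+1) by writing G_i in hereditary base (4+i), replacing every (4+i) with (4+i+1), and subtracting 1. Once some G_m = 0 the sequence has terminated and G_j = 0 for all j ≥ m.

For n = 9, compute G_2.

i=0: 9 = 2·4 + 1 (b=4); 4→5: 2·5 + 1 = 11; 11−1 = 10
i=1: 10 = 2·5 (b=5); 5→6: 2·6 = 12; 12−1 = 11
i=2: 11 = 6 + 5 (b=6); 6→7: 7 + 5 = 12; 12−1 = 11

11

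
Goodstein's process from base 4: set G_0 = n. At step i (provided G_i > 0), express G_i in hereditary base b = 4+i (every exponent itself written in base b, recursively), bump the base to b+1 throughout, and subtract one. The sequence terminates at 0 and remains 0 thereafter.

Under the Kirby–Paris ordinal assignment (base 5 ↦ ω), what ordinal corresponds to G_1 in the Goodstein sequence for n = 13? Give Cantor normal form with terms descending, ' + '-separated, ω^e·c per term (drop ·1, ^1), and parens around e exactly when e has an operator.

ω·3

step 0: 13 = 3·4 + 1; sub 5 for 4: 3·5 + 1; = 16; G_1 = 16−1 = 15
step 1: 15 = 3·5; sub 6 for 5: 3·6; = 18; G_2 = 18−1 = 17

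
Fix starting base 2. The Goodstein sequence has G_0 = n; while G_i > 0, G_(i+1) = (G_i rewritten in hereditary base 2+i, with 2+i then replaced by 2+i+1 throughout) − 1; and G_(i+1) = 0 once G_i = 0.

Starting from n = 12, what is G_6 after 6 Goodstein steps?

134217867

step 0: 12 = 2^(2 + 1) + 2^2; sub 3 for 2: 3^(3 + 1) + 3^3; = 108; G_1 = 108−1 = 107
step 1: 107 = 3^(3 + 1) + 2·3^2 + 2·3 + 2; sub 4 for 3: 4^(4 + 1) + 2·4^2 + 2·4 + 2; = 1066; G_2 = 1066−1 = 1065
step 2: 1065 = 4^(4 + 1) + 2·4^2 + 2·4 + 1; sub 5 for 4: 5^(5 + 1) + 2·5^2 + 2·5 + 1; = 15686; G_3 = 15686−1 = 15685
step 3: 15685 = 5^(5 + 1) + 2·5^2 + 2·5; sub 6 for 5: 6^(6 + 1) + 2·6^2 + 2·6; = 280020; G_4 = 280020−1 = 280019
step 4: 280019 = 6^(6 + 1) + 2·6^2 + 6 + 5; sub 7 for 6: 7^(7 + 1) + 2·7^2 + 7 + 5; = 5764911; G_5 = 5764911−1 = 5764910
step 5: 5764910 = 7^(7 + 1) + 2·7^2 + 7 + 4; sub 8 for 7: 8^(8 + 1) + 2·8^2 + 8 + 4; = 134217868; G_6 = 134217868−1 = 134217867
step 6: 134217867 = 8^(8 + 1) + 2·8^2 + 8 + 3; sub 9 for 8: 9^(9 + 1) + 2·9^2 + 9 + 3; = 3486784575; G_7 = 3486784575−1 = 3486784574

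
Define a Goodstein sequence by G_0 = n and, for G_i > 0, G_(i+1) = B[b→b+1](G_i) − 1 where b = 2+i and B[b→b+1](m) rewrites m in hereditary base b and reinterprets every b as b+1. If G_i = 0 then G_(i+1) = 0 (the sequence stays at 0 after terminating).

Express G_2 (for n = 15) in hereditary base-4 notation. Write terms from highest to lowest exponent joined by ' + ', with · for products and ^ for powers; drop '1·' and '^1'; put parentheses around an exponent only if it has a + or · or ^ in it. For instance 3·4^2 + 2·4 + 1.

G_0 = 15. HB_2(15) = 2^(2 + 1) + 2^2 + 2 + 1. Bump = 112. G_1 = 111.
G_1 = 111. HB_3(111) = 3^(3 + 1) + 3^3 + 3. Bump = 1284. G_2 = 1283.

4^(4 + 1) + 4^4 + 3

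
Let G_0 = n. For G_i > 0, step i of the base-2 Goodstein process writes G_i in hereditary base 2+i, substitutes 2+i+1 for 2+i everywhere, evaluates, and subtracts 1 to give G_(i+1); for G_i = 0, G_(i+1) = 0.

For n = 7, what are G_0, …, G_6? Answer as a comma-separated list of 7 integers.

7, 30, 259, 3127, 46657, 823543, 16777215

i=0: 7 = 2^2 + 2 + 1 (b=2); 2→3: 3^3 + 3 + 1 = 31; 31−1 = 30
i=1: 30 = 3^3 + 3 (b=3); 3→4: 4^4 + 4 = 260; 260−1 = 259
i=2: 259 = 4^4 + 3 (b=4); 4→5: 5^5 + 3 = 3128; 3128−1 = 3127
i=3: 3127 = 5^5 + 2 (b=5); 5→6: 6^6 + 2 = 46658; 46658−1 = 46657
i=4: 46657 = 6^6 + 1 (b=6); 6→7: 7^7 + 1 = 823544; 823544−1 = 823543
i=5: 823543 = 7^7 (b=7); 7→8: 8^8 = 16777216; 16777216−1 = 16777215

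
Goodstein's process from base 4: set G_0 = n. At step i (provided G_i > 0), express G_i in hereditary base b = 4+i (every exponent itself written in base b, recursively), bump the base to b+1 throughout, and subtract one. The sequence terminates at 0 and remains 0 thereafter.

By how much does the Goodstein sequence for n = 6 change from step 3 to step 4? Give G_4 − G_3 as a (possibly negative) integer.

i=0: 6 = 4 + 2 (b=4); 4→5: 5 + 2 = 7; 7−1 = 6
i=1: 6 = 5 + 1 (b=5); 5→6: 6 + 1 = 7; 7−1 = 6
i=2: 6 = 6 (b=6); 6→7: 7 = 7; 7−1 = 6
i=3: 6 = 6 (b=7); 7→8: 6 = 6; 6−1 = 5

-1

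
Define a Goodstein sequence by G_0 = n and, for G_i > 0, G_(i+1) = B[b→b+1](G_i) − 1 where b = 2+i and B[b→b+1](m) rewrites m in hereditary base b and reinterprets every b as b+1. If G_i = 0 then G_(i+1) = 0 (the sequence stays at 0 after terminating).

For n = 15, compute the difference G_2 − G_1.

1172

[0] 15 ≡ 2^(2 + 1) + 2^2 + 2 + 1 (base 2). Lift 3: 112. −1: 111.
[1] 111 ≡ 3^(3 + 1) + 3^3 + 3 (base 3). Lift 4: 1284. −1: 1283.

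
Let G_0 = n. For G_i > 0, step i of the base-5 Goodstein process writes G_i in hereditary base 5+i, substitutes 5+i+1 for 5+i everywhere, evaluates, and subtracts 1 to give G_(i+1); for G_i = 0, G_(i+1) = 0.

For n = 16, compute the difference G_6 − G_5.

1

step 0: 16 = 3·5 + 1; sub 6 for 5: 3·6 + 1; = 19; G_1 = 19−1 = 18
step 1: 18 = 3·6; sub 7 for 6: 3·7; = 21; G_2 = 21−1 = 20
step 2: 20 = 2·7 + 6; sub 8 for 7: 2·8 + 6; = 22; G_3 = 22−1 = 21
step 3: 21 = 2·8 + 5; sub 9 for 8: 2·9 + 5; = 23; G_4 = 23−1 = 22
step 4: 22 = 2·9 + 4; sub 10 for 9: 2·10 + 4; = 24; G_5 = 24−1 = 23
step 5: 23 = 2·10 + 3; sub 11 for 10: 2·11 + 3; = 25; G_6 = 25−1 = 24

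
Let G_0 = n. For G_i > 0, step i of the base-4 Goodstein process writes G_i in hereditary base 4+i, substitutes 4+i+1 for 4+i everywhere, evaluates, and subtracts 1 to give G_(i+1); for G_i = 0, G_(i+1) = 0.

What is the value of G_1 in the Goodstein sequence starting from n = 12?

14

G_0 = 12. HB_4(12) = 3·4. Bump = 15. G_1 = 14.
G_1 = 14. HB_5(14) = 2·5 + 4. Bump = 16. G_2 = 15.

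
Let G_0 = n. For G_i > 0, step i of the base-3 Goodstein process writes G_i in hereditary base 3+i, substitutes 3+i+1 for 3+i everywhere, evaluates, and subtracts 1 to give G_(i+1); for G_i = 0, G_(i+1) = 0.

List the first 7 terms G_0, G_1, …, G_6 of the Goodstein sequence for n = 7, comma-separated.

7, 8, 9, 9, 9, 9, 9

G_0=7  [base 3] 2·3 + 1  →[3↦4]→  2·4 + 1 = 9  −1 ⇒ G_1=8
G_1=8  [base 4] 2·4  →[4↦5]→  2·5 = 10  −1 ⇒ G_2=9
G_2=9  [base 5] 5 + 4  →[5↦6]→  6 + 4 = 10  −1 ⇒ G_3=9
G_3=9  [base 6] 6 + 3  →[6↦7]→  7 + 3 = 10  −1 ⇒ G_4=9
G_4=9  [base 7] 7 + 2  →[7↦8]→  8 + 2 = 10  −1 ⇒ G_5=9
G_5=9  [base 8] 8 + 1  →[8↦9]→  9 + 1 = 10  −1 ⇒ G_6=9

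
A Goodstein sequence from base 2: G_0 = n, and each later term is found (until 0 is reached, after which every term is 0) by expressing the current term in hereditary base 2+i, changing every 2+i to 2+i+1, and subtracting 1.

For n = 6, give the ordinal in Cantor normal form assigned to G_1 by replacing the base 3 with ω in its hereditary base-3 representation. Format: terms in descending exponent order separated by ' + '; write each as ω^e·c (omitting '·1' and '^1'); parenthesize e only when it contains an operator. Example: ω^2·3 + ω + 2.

ω^ω + 2

G_0=6  [base 2] 2^2 + 2  →[2↦3]→  3^3 + 3 = 30  −1 ⇒ G_1=29
G_1=29  [base 3] 3^3 + 2  →[3↦4]→  4^4 + 2 = 258  −1 ⇒ G_2=257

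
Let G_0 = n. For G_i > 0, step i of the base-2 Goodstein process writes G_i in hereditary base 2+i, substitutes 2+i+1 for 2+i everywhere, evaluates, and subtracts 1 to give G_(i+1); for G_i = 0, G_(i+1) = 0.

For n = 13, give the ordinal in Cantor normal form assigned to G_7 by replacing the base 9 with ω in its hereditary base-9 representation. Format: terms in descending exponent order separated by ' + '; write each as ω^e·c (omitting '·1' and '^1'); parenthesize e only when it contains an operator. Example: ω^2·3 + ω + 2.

ω^(ω + 1) + ω^3·3 + ω^2·3 + ω·2 + 6

step 0: 13 = 2^(2 + 1) + 2^2 + 1; sub 3 for 2: 3^(3 + 1) + 3^3 + 1; = 109; G_1 = 109−1 = 108
step 1: 108 = 3^(3 + 1) + 3^3; sub 4 for 3: 4^(4 + 1) + 4^4; = 1280; G_2 = 1280−1 = 1279
step 2: 1279 = 4^(4 + 1) + 3·4^3 + 3·4^2 + 3·4 + 3; sub 5 for 4: 5^(5 + 1) + 3·5^3 + 3·5^2 + 3·5 + 3; = 16093; G_3 = 16093−1 = 16092
step 3: 16092 = 5^(5 + 1) + 3·5^3 + 3·5^2 + 3·5 + 2; sub 6 for 5: 6^(6 + 1) + 3·6^3 + 3·6^2 + 3·6 + 2; = 280712; G_4 = 280712−1 = 280711
step 4: 280711 = 6^(6 + 1) + 3·6^3 + 3·6^2 + 3·6 + 1; sub 7 for 6: 7^(7 + 1) + 3·7^3 + 3·7^2 + 3·7 + 1; = 5765999; G_5 = 5765999−1 = 5765998
step 5: 5765998 = 7^(7 + 1) + 3·7^3 + 3·7^2 + 3·7; sub 8 for 7: 8^(8 + 1) + 3·8^3 + 3·8^2 + 3·8; = 134219480; G_6 = 134219480−1 = 134219479
step 6: 134219479 = 8^(8 + 1) + 3·8^3 + 3·8^2 + 2·8 + 7; sub 9 for 8: 9^(9 + 1) + 3·9^3 + 3·9^2 + 2·9 + 7; = 3486786856; G_7 = 3486786856−1 = 3486786855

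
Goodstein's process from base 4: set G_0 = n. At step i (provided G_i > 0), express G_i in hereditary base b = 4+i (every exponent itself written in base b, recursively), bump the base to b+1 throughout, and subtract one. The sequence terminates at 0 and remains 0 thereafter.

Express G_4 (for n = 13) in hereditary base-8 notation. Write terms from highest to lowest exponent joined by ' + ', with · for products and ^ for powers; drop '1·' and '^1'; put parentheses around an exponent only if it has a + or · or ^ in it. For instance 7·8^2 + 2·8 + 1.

2·8 + 3

i=0: 13 = 3·4 + 1 (b=4); 4→5: 3·5 + 1 = 16; 16−1 = 15
i=1: 15 = 3·5 (b=5); 5→6: 3·6 = 18; 18−1 = 17
i=2: 17 = 2·6 + 5 (b=6); 6→7: 2·7 + 5 = 19; 19−1 = 18
i=3: 18 = 2·7 + 4 (b=7); 7→8: 2·8 + 4 = 20; 20−1 = 19
i=4: 19 = 2·8 + 3 (b=8); 8→9: 2·9 + 3 = 21; 21−1 = 20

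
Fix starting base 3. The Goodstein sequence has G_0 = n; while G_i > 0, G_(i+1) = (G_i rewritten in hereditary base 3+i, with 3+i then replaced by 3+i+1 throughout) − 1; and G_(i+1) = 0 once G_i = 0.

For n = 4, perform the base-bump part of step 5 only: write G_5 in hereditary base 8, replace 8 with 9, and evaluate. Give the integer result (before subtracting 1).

1

G_0=4  [base 3] 3 + 1  →[3↦4]→  4 + 1 = 5  −1 ⇒ G_1=4
G_1=4  [base 4] 4  →[4↦5]→  5 = 5  −1 ⇒ G_2=4
G_2=4  [base 5] 4  →[5↦6]→  4 = 4  −1 ⇒ G_3=3
G_3=3  [base 6] 3  →[6↦7]→  3 = 3  −1 ⇒ G_4=2
G_4=2  [base 7] 2  →[7↦8]→  2 = 2  −1 ⇒ G_5=1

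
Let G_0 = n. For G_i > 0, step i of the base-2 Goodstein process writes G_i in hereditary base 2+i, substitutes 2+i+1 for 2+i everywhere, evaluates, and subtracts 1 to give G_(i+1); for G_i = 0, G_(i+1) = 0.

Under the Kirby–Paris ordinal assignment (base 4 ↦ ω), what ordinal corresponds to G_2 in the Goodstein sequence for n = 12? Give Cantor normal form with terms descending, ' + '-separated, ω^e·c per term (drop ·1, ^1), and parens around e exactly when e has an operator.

G_0=12  [base 2] 2^(2 + 1) + 2^2  →[2↦3]→  3^(3 + 1) + 3^3 = 108  −1 ⇒ G_1=107
G_1=107  [base 3] 3^(3 + 1) + 2·3^2 + 2·3 + 2  →[3↦4]→  4^(4 + 1) + 2·4^2 + 2·4 + 2 = 1066  −1 ⇒ G_2=1065
G_2=1065  [base 4] 4^(4 + 1) + 2·4^2 + 2·4 + 1  →[4↦5]→  5^(5 + 1) + 2·5^2 + 2·5 + 1 = 15686  −1 ⇒ G_3=15685

ω^(ω + 1) + ω^2·2 + ω·2 + 1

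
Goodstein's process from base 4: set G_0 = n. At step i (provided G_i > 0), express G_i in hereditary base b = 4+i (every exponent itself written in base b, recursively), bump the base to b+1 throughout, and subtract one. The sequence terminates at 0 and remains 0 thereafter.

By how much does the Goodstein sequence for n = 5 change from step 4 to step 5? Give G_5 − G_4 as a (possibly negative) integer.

step 0: 5 = 4 + 1; sub 5 for 4: 5 + 1; = 6; G_1 = 6−1 = 5
step 1: 5 = 5; sub 6 for 5: 6; = 6; G_2 = 6−1 = 5
step 2: 5 = 5; sub 7 for 6: 5; = 5; G_3 = 5−1 = 4
step 3: 4 = 4; sub 8 for 7: 4; = 4; G_4 = 4−1 = 3
step 4: 3 = 3; sub 9 for 8: 3; = 3; G_5 = 3−1 = 2

-1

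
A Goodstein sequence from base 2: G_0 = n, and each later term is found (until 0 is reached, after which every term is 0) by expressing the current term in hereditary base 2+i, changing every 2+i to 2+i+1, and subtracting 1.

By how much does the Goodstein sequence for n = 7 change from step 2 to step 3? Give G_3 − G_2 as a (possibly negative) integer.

2868

base 2: 7 = 2^2 + 2 + 1; at 3: 3^3 + 3 + 1 = 31; next = 30
base 3: 30 = 3^3 + 3; at 4: 4^4 + 4 = 260; next = 259
base 4: 259 = 4^4 + 3; at 5: 5^5 + 3 = 3128; next = 3127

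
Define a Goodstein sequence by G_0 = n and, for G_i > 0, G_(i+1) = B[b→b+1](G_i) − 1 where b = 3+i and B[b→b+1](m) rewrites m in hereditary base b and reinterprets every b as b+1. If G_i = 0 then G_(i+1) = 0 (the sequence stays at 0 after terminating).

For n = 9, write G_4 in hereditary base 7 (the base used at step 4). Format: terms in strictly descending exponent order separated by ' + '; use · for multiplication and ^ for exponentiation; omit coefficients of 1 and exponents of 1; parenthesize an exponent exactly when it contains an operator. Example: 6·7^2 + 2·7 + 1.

3·7

[0] 9 ≡ 3^2 (base 3). Lift 4: 16. −1: 15.
[1] 15 ≡ 3·4 + 3 (base 4). Lift 5: 18. −1: 17.
[2] 17 ≡ 3·5 + 2 (base 5). Lift 6: 20. −1: 19.
[3] 19 ≡ 3·6 + 1 (base 6). Lift 7: 22. −1: 21.
[4] 21 ≡ 3·7 (base 7). Lift 8: 24. −1: 23.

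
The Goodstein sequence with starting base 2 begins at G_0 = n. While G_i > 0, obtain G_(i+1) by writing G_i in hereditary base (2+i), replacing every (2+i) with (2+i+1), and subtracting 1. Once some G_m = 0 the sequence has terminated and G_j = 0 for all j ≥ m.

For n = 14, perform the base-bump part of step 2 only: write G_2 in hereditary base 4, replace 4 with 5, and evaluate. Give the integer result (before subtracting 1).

i=0: 14 = 2^(2 + 1) + 2^2 + 2 (b=2); 2→3: 3^(3 + 1) + 3^3 + 3 = 111; 111−1 = 110
i=1: 110 = 3^(3 + 1) + 3^3 + 2 (b=3); 3→4: 4^(4 + 1) + 4^4 + 2 = 1282; 1282−1 = 1281
i=2: 1281 = 4^(4 + 1) + 4^4 + 1 (b=4); 4→5: 5^(5 + 1) + 5^5 + 1 = 18751; 18751−1 = 18750

18751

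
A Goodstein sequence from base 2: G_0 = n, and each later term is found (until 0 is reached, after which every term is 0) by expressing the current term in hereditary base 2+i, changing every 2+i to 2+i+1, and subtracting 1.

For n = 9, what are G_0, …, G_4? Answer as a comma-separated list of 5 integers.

[0] 9 ≡ 2^(2 + 1) + 1 (base 2). Lift 3: 82. −1: 81.
[1] 81 ≡ 3^(3 + 1) (base 3). Lift 4: 1024. −1: 1023.
[2] 1023 ≡ 3·4^4 + 3·4^3 + 3·4^2 + 3·4 + 3 (base 4). Lift 5: 9843. −1: 9842.
[3] 9842 ≡ 3·5^5 + 3·5^3 + 3·5^2 + 3·5 + 2 (base 5). Lift 6: 140744. −1: 140743.

9, 81, 1023, 9842, 140743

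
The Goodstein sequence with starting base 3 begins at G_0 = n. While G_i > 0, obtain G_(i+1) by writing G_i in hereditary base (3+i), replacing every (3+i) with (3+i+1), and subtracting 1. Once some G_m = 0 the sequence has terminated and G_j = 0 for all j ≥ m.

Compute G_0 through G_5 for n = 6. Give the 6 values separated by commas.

6 —HB3→ 2·3 —bump→ 2·4 = 8 —(−1)→ 7
7 —HB4→ 4 + 3 —bump→ 5 + 3 = 8 —(−1)→ 7
7 —HB5→ 5 + 2 —bump→ 6 + 2 = 8 —(−1)→ 7
7 —HB6→ 6 + 1 —bump→ 7 + 1 = 8 —(−1)→ 7
7 —HB7→ 7 —bump→ 8 = 8 —(−1)→ 7

6, 7, 7, 7, 7, 7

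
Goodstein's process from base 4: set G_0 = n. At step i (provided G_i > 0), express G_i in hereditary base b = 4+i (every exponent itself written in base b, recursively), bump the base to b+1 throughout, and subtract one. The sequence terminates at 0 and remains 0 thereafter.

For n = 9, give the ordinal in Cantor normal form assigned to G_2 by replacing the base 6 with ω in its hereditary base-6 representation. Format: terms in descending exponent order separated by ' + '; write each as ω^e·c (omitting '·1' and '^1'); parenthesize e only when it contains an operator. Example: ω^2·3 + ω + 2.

ω + 5

G_0=9  [base 4] 2·4 + 1  →[4↦5]→  2·5 + 1 = 11  −1 ⇒ G_1=10
G_1=10  [base 5] 2·5  →[5↦6]→  2·6 = 12  −1 ⇒ G_2=11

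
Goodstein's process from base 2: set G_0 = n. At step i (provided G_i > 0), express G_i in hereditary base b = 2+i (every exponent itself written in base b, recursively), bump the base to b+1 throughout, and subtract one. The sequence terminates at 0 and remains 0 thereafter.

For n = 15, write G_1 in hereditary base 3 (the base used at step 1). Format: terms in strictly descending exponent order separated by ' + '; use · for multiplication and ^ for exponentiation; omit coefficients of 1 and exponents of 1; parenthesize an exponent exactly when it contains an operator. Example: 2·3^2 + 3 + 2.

3^(3 + 1) + 3^3 + 3

G_0=15  [base 2] 2^(2 + 1) + 2^2 + 2 + 1  →[2↦3]→  3^(3 + 1) + 3^3 + 3 + 1 = 112  −1 ⇒ G_1=111
G_1=111  [base 3] 3^(3 + 1) + 3^3 + 3  →[3↦4]→  4^(4 + 1) + 4^4 + 4 = 1284  −1 ⇒ G_2=1283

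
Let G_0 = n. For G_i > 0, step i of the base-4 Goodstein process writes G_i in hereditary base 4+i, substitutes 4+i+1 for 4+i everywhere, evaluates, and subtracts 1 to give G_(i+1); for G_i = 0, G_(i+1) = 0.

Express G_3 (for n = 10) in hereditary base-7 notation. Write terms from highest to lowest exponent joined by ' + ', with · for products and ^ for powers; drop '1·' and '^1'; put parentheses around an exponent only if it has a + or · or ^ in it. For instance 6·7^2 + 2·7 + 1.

G_0 = 10. HB_4(10) = 2·4 + 2. Bump = 12. G_1 = 11.
G_1 = 11. HB_5(11) = 2·5 + 1. Bump = 13. G_2 = 12.
G_2 = 12. HB_6(12) = 2·6. Bump = 14. G_3 = 13.
G_3 = 13. HB_7(13) = 7 + 6. Bump = 14. G_4 = 13.

7 + 6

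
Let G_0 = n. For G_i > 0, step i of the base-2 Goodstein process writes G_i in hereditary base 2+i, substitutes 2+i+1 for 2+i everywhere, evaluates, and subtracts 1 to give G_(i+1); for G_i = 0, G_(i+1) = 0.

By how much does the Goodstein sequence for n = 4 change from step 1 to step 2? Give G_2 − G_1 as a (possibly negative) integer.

[0] 4 ≡ 2^2 (base 2). Lift 3: 27. −1: 26.
[1] 26 ≡ 2·3^2 + 2·3 + 2 (base 3). Lift 4: 42. −1: 41.

15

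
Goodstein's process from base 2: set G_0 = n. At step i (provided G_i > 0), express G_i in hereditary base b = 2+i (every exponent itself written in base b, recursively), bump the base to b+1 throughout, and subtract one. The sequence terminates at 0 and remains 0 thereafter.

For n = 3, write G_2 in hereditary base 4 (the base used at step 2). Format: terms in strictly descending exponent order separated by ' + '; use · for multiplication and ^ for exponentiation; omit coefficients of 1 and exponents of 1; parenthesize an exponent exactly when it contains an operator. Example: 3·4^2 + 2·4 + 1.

3

[0] 3 ≡ 2 + 1 (base 2). Lift 3: 4. −1: 3.
[1] 3 ≡ 3 (base 3). Lift 4: 4. −1: 3.
[2] 3 ≡ 3 (base 4). Lift 5: 3. −1: 2.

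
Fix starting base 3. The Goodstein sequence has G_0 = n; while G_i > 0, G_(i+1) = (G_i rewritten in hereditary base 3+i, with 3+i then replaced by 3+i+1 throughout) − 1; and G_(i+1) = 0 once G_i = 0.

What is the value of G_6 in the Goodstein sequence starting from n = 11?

47

(0) 11|_3 = 3^2 + 2 ↦ 4^2 + 2|_4 = 18 ⇒ 17
(1) 17|_4 = 4^2 + 1 ↦ 5^2 + 1|_5 = 26 ⇒ 25
(2) 25|_5 = 5^2 ↦ 6^2|_6 = 36 ⇒ 35
(3) 35|_6 = 5·6 + 5 ↦ 5·7 + 5|_7 = 40 ⇒ 39
(4) 39|_7 = 5·7 + 4 ↦ 5·8 + 4|_8 = 44 ⇒ 43
(5) 43|_8 = 5·8 + 3 ↦ 5·9 + 3|_9 = 48 ⇒ 47
(6) 47|_9 = 5·9 + 2 ↦ 5·10 + 2|_10 = 52 ⇒ 51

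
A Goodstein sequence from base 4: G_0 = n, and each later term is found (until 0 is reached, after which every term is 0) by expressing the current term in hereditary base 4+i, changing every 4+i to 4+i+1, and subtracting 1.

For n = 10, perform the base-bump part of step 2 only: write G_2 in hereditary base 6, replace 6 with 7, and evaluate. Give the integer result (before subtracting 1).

G_0 = 10. HB_4(10) = 2·4 + 2. Bump = 12. G_1 = 11.
G_1 = 11. HB_5(11) = 2·5 + 1. Bump = 13. G_2 = 12.
G_2 = 12. HB_6(12) = 2·6. Bump = 14. G_3 = 13.

14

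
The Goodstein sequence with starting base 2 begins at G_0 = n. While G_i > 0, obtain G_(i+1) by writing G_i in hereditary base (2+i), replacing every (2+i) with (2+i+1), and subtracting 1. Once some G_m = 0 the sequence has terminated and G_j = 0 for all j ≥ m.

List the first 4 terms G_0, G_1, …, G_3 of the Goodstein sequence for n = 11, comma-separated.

11, 84, 1027, 15627

step 0: 11 = 2^(2 + 1) + 2 + 1; sub 3 for 2: 3^(3 + 1) + 3 + 1; = 85; G_1 = 85−1 = 84
step 1: 84 = 3^(3 + 1) + 3; sub 4 for 3: 4^(4 + 1) + 4; = 1028; G_2 = 1028−1 = 1027
step 2: 1027 = 4^(4 + 1) + 3; sub 5 for 4: 5^(5 + 1) + 3; = 15628; G_3 = 15628−1 = 15627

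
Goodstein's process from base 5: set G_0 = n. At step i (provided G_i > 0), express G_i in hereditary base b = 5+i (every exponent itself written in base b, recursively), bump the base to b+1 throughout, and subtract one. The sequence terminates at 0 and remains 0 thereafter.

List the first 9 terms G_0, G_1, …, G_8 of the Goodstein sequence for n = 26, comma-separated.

26, 36, 48, 53, 58, 63, 68, 73, 78

G_0=26  [base 5] 5^2 + 1  →[5↦6]→  6^2 + 1 = 37  −1 ⇒ G_1=36
G_1=36  [base 6] 6^2  →[6↦7]→  7^2 = 49  −1 ⇒ G_2=48
G_2=48  [base 7] 6·7 + 6  →[7↦8]→  6·8 + 6 = 54  −1 ⇒ G_3=53
G_3=53  [base 8] 6·8 + 5  →[8↦9]→  6·9 + 5 = 59  −1 ⇒ G_4=58
G_4=58  [base 9] 6·9 + 4  →[9↦10]→  6·10 + 4 = 64  −1 ⇒ G_5=63
G_5=63  [base 10] 6·10 + 3  →[10↦11]→  6·11 + 3 = 69  −1 ⇒ G_6=68
G_6=68  [base 11] 6·11 + 2  →[11↦12]→  6·12 + 2 = 74  −1 ⇒ G_7=73
G_7=73  [base 12] 6·12 + 1  →[12↦13]→  6·13 + 1 = 79  −1 ⇒ G_8=78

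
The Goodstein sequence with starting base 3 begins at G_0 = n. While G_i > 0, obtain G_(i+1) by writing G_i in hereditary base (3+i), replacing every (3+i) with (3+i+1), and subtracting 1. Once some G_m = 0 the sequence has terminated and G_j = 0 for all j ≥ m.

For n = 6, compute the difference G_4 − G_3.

i=0: 6 = 2·3 (b=3); 3→4: 2·4 = 8; 8−1 = 7
i=1: 7 = 4 + 3 (b=4); 4→5: 5 + 3 = 8; 8−1 = 7
i=2: 7 = 5 + 2 (b=5); 5→6: 6 + 2 = 8; 8−1 = 7
i=3: 7 = 6 + 1 (b=6); 6→7: 7 + 1 = 8; 8−1 = 7

0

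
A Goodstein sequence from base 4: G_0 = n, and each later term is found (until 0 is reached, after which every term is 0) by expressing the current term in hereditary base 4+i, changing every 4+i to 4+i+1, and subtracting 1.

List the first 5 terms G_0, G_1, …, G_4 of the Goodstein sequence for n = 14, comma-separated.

base 4: 14 = 3·4 + 2; at 5: 3·5 + 2 = 17; next = 16
base 5: 16 = 3·5 + 1; at 6: 3·6 + 1 = 19; next = 18
base 6: 18 = 3·6; at 7: 3·7 = 21; next = 20
base 7: 20 = 2·7 + 6; at 8: 2·8 + 6 = 22; next = 21

14, 16, 18, 20, 21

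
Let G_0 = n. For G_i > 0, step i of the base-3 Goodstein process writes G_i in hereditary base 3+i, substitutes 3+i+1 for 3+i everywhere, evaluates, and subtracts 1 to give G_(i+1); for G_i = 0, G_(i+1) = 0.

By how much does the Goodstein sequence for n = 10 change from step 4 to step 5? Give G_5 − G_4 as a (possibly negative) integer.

G_0 = 10. HB_3(10) = 3^2 + 1. Bump = 17. G_1 = 16.
G_1 = 16. HB_4(16) = 4^2. Bump = 25. G_2 = 24.
G_2 = 24. HB_5(24) = 4·5 + 4. Bump = 28. G_3 = 27.
G_3 = 27. HB_6(27) = 4·6 + 3. Bump = 31. G_4 = 30.
G_4 = 30. HB_7(30) = 4·7 + 2. Bump = 34. G_5 = 33.

3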